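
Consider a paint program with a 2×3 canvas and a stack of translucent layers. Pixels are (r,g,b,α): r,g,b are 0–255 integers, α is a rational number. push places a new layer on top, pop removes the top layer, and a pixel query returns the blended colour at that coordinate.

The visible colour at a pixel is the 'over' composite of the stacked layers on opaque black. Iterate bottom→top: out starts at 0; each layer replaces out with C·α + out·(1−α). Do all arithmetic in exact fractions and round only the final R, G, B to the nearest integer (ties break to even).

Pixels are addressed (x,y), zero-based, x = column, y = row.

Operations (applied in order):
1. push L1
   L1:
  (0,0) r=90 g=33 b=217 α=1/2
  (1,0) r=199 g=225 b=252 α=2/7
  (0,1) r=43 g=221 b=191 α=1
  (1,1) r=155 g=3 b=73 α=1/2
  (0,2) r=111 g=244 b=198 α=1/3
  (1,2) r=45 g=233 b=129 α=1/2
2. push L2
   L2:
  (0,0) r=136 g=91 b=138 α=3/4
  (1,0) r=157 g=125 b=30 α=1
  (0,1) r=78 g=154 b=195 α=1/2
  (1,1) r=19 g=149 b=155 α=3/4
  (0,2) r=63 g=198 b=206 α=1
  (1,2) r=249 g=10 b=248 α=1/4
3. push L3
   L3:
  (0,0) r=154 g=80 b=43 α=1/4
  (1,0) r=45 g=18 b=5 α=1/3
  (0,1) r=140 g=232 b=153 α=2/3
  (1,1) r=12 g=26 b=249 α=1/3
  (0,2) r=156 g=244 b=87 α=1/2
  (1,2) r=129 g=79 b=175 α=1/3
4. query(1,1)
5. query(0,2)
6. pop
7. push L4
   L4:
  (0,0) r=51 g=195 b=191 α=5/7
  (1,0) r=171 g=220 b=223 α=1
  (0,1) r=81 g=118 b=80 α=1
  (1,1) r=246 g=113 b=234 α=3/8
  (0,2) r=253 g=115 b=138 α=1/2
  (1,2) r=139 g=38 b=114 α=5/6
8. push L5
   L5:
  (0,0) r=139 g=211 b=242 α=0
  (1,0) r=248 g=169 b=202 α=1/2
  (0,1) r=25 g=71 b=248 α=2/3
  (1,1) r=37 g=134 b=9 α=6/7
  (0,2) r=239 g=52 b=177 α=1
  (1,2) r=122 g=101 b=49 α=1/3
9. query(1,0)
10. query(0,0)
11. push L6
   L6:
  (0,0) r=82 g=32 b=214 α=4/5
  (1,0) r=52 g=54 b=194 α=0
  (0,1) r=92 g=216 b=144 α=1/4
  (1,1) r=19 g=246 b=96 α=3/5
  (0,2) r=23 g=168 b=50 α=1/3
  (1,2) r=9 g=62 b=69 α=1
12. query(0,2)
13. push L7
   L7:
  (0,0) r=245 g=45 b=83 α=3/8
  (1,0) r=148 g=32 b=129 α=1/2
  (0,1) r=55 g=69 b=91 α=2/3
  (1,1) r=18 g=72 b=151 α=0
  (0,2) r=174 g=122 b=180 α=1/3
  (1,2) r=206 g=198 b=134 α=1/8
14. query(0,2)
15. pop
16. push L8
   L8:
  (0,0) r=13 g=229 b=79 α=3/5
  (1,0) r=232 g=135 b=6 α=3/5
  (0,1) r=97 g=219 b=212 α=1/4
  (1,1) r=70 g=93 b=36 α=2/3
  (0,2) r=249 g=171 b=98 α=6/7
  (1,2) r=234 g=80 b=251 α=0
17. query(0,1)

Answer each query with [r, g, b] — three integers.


query (1,1) [L1,L2,L3] — begin 0,0,0
L1 α=1/2: [155/2, 3/2, 73/2]
L2 α=3/4: [269/8, 897/8, 1003/8]
L3 α=1/3: [317/12, 1001/12, 1999/12]
= [26, 83, 167]

at x=0,y=2 over L1,L2,L3:
+L1 (α=1/3) → [37, 244/3, 66]
+L2 (α=1) → [63, 198, 206]
+L3 (α=1/2) → [219/2, 221, 293/2]
= [110, 221, 146]

(1,0) stack=L1,L2,L4,L5; from [0,0,0]:
after L1 α=2/7: [398/7, 450/7, 72]
after L2 α=1: [157, 125, 30]
after L4 α=1: [171, 220, 223]
after L5 α=1/2: [419/2, 389/2, 425/2]
= [210, 194, 212]

at x=0,y=0 over L1,L2,L4,L5:
L1 α=1/2: [45, 33/2, 217/2]
L2 α=3/4: [453/4, 579/8, 1045/8]
L4 α=5/7: [963/14, 4479/28, 695/4]
L5 α=0: [963/14, 4479/28, 695/4]
= [69, 160, 174]

at x=0,y=2 over L1,L2,L4,L5,L6:
+L1 (α=1/3) → [37, 244/3, 66]
+L2 (α=1) → [63, 198, 206]
+L4 (α=1/2) → [158, 313/2, 172]
+L5 (α=1) → [239, 52, 177]
+L6 (α=1/3) → [167, 272/3, 404/3]
→ [167, 91, 135]

query (0,2) [L1,L2,L4,L5,L6,L7] — begin 0,0,0
L1 α=1/3: [37, 244/3, 66]
L2 α=1: [63, 198, 206]
L4 α=1/2: [158, 313/2, 172]
L5 α=1: [239, 52, 177]
L6 α=1/3: [167, 272/3, 404/3]
L7 α=1/3: [508/3, 910/9, 1348/9]
= [169, 101, 150]

(0,1) stack=L1,L2,L4,L5,L6,L8; from [0,0,0]:
L1 α=1: [43, 221, 191]
L2 α=1/2: [121/2, 375/2, 193]
L4 α=1: [81, 118, 80]
L5 α=2/3: [131/3, 260/3, 192]
L6 α=1/4: [223/4, 119, 180]
L8 α=1/4: [1057/16, 144, 188]
= [66, 144, 188]


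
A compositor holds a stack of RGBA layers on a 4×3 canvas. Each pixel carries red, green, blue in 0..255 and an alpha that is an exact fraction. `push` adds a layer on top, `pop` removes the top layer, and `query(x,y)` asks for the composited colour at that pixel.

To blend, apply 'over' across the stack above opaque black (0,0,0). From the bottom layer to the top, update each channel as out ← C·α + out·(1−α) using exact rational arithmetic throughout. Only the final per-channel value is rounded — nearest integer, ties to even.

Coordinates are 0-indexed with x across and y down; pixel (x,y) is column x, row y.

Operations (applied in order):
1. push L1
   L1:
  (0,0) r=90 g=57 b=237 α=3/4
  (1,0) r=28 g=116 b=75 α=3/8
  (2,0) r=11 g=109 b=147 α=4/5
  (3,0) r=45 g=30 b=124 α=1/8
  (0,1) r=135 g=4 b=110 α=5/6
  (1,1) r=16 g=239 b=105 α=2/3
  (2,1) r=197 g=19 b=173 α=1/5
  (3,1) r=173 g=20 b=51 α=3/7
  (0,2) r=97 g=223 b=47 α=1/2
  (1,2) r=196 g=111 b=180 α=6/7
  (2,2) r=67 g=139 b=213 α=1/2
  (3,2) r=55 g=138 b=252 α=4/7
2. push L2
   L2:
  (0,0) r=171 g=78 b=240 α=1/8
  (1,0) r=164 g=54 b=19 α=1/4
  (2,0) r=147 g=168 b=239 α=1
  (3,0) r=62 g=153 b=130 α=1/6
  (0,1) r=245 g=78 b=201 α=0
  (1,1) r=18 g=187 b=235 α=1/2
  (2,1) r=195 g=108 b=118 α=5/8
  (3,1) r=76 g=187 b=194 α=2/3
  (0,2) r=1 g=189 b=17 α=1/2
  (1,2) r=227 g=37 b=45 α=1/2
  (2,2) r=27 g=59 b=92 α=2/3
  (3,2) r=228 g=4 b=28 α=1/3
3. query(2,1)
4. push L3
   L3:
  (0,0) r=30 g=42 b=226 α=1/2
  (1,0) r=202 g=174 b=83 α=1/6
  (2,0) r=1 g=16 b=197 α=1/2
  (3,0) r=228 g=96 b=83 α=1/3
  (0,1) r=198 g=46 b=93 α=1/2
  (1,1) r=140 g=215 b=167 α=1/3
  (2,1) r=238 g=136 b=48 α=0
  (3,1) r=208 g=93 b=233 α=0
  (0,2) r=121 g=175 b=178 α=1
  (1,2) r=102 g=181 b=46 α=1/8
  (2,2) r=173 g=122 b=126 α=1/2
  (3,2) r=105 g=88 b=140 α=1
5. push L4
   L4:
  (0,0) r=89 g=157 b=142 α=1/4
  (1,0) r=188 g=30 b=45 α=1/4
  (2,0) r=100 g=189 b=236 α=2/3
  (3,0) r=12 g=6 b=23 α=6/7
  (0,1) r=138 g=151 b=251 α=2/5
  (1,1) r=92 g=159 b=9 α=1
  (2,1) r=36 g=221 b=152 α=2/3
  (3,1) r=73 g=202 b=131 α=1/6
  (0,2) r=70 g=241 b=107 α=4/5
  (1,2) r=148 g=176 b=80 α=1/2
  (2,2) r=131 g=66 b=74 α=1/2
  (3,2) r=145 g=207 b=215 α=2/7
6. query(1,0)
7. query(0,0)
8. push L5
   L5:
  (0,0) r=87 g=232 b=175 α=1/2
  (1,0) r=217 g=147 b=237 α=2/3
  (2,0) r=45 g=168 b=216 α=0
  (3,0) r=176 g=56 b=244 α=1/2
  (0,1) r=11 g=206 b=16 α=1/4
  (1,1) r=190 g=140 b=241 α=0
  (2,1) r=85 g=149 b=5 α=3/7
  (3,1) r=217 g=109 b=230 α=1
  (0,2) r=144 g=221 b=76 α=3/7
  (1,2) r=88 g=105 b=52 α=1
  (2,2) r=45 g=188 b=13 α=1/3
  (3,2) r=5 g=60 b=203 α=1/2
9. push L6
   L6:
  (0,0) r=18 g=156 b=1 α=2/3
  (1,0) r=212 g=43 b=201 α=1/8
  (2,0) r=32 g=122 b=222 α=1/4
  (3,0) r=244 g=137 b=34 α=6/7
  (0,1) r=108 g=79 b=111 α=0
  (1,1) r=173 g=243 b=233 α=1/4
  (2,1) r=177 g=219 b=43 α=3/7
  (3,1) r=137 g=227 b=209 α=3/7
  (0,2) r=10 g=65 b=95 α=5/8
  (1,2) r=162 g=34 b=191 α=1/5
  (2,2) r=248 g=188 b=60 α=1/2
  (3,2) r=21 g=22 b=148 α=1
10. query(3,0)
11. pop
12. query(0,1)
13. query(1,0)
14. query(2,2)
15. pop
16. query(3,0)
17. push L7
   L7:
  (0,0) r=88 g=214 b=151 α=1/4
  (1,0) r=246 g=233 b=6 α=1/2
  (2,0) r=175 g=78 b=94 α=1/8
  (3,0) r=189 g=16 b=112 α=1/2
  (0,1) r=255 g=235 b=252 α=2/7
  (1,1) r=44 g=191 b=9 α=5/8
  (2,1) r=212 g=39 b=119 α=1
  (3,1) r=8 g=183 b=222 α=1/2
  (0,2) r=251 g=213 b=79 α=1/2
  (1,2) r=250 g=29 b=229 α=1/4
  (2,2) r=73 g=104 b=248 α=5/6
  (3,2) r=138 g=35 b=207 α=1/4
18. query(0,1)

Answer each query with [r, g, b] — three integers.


at x=2,y=1 over L1,L2:
L1 α=1/5: [197/5, 19/5, 173/5]
L2 α=5/8: [2733/20, 2757/40, 3469/40]
rounded: [137, 69, 87]

at x=1,y=0 over L1,L2,L3,L4:
after L1 α=3/8: [21/2, 87/2, 225/8]
after L2 α=1/4: [391/8, 369/8, 827/32]
after L3 α=1/6: [3571/48, 1079/16, 6791/192]
after L4 α=1/4: [6579/64, 3717/64, 9671/256]
rounded: [103, 58, 38]

(0,0) stack=L1,L2,L3,L4; from [0,0,0]:
+L1 (α=3/4) → [135/2, 171/4, 711/4]
+L2 (α=1/8) → [1287/16, 1509/32, 5937/32]
+L3 (α=1/2) → [1767/32, 2853/64, 13169/64]
+L4 (α=1/4) → [8149/128, 18607/256, 48595/256]
→ [64, 73, 190]

at x=3,y=0 over L1,L2,L3,L4,L5,L6:
+L1 (α=1/8) → [45/8, 15/4, 31/2]
+L2 (α=1/6) → [721/48, 229/8, 415/12]
+L3 (α=1/3) → [6193/72, 613/12, 913/18]
+L4 (α=6/7) → [11377/504, 1045/84, 3397/126]
+L5 (α=1/2) → [100081/1008, 5749/168, 34141/252]
+L6 (α=6/7) → [1575793/7056, 143845/1176, 85549/1764]
= [223, 122, 48]

at x=0,y=1 over L1,L2,L3,L4,L5:
+L1 (α=5/6) → [225/2, 10/3, 275/3]
+L2 (α=0) → [225/2, 10/3, 275/3]
+L3 (α=1/2) → [621/4, 74/3, 277/3]
+L4 (α=2/5) → [2967/20, 376/5, 779/5]
+L5 (α=1/4) → [9121/80, 1079/10, 2417/20]
→ [114, 108, 121]

at x=1,y=0 over L1,L2,L3,L4,L5:
after L1 α=3/8: [21/2, 87/2, 225/8]
after L2 α=1/4: [391/8, 369/8, 827/32]
after L3 α=1/6: [3571/48, 1079/16, 6791/192]
after L4 α=1/4: [6579/64, 3717/64, 9671/256]
after L5 α=2/3: [34355/192, 7511/64, 131015/768]
rounded: [179, 117, 171]

(2,2) stack=L1,L2,L3,L4,L5; from [0,0,0]:
L1 α=1/2: [67/2, 139/2, 213/2]
L2 α=2/3: [175/6, 125/2, 581/6]
L3 α=1/2: [1213/12, 369/4, 1337/12]
L4 α=1/2: [2785/24, 633/8, 2225/24]
L5 α=1/3: [3325/36, 1385/12, 2381/36]
rounded: [92, 115, 66]

at x=3,y=0 over L1,L2,L3,L4:
L1 α=1/8: [45/8, 15/4, 31/2]
L2 α=1/6: [721/48, 229/8, 415/12]
L3 α=1/3: [6193/72, 613/12, 913/18]
L4 α=6/7: [11377/504, 1045/84, 3397/126]
→ [23, 12, 27]

query (0,1) [L1,L2,L3,L4,L7] — begin 0,0,0
after L1 α=5/6: [225/2, 10/3, 275/3]
after L2 α=0: [225/2, 10/3, 275/3]
after L3 α=1/2: [621/4, 74/3, 277/3]
after L4 α=2/5: [2967/20, 376/5, 779/5]
after L7 α=2/7: [5007/28, 846/7, 1283/7]
→ [179, 121, 183]


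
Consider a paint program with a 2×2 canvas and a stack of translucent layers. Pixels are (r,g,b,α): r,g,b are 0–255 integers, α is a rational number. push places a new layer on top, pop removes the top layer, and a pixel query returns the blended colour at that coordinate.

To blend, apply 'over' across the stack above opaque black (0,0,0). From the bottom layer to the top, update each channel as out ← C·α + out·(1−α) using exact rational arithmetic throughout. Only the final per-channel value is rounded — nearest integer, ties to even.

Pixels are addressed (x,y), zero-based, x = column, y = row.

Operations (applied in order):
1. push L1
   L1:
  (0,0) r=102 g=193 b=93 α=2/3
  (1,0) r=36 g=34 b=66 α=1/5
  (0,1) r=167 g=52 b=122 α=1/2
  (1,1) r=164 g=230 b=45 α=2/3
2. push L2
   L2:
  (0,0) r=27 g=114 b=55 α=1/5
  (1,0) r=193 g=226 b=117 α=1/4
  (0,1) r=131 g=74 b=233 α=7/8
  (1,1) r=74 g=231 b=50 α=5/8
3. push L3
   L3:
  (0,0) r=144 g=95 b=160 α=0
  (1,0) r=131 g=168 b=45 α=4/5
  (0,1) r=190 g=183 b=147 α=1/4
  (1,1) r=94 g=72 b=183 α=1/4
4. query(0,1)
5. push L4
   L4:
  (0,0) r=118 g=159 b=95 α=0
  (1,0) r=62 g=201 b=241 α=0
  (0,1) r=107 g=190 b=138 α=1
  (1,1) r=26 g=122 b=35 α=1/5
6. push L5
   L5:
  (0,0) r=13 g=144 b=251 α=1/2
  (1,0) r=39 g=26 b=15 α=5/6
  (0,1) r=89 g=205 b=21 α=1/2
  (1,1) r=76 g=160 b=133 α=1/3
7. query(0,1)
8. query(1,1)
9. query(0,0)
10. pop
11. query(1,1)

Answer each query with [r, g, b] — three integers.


(0,1) stack=L1,L2,L3; from [0,0,0]:
after L1 α=1/2: [167/2, 26, 61]
after L2 α=7/8: [2001/16, 68, 423/2]
after L3 α=1/4: [9043/64, 387/4, 1563/8]
→ [141, 97, 195]

at x=0,y=1 over L1,L2,L3,L4,L5:
+L1 (α=1/2) → [167/2, 26, 61]
+L2 (α=7/8) → [2001/16, 68, 423/2]
+L3 (α=1/4) → [9043/64, 387/4, 1563/8]
+L4 (α=1) → [107, 190, 138]
+L5 (α=1/2) → [98, 395/2, 159/2]
rounded: [98, 198, 80]

(1,1) stack=L1,L2,L3,L4,L5; from [0,0,0]:
after L1 α=2/3: [328/3, 460/3, 30]
after L2 α=5/8: [349/4, 1615/8, 85/2]
after L3 α=1/4: [1423/16, 5421/32, 621/8]
after L4 α=1/5: [1527/20, 6397/40, 691/10]
after L5 α=1/3: [2287/30, 3199/20, 452/5]
rounded: [76, 160, 90]

query (0,0) [L1,L2,L3,L4,L5] — begin 0,0,0
after L1 α=2/3: [68, 386/3, 62]
after L2 α=1/5: [299/5, 1886/15, 303/5]
after L3 α=0: [299/5, 1886/15, 303/5]
after L4 α=0: [299/5, 1886/15, 303/5]
after L5 α=1/2: [182/5, 2023/15, 779/5]
rounded: [36, 135, 156]

query (1,1) [L1,L2,L3,L4] — begin 0,0,0
+L1 (α=2/3) → [328/3, 460/3, 30]
+L2 (α=5/8) → [349/4, 1615/8, 85/2]
+L3 (α=1/4) → [1423/16, 5421/32, 621/8]
+L4 (α=1/5) → [1527/20, 6397/40, 691/10]
→ [76, 160, 69]


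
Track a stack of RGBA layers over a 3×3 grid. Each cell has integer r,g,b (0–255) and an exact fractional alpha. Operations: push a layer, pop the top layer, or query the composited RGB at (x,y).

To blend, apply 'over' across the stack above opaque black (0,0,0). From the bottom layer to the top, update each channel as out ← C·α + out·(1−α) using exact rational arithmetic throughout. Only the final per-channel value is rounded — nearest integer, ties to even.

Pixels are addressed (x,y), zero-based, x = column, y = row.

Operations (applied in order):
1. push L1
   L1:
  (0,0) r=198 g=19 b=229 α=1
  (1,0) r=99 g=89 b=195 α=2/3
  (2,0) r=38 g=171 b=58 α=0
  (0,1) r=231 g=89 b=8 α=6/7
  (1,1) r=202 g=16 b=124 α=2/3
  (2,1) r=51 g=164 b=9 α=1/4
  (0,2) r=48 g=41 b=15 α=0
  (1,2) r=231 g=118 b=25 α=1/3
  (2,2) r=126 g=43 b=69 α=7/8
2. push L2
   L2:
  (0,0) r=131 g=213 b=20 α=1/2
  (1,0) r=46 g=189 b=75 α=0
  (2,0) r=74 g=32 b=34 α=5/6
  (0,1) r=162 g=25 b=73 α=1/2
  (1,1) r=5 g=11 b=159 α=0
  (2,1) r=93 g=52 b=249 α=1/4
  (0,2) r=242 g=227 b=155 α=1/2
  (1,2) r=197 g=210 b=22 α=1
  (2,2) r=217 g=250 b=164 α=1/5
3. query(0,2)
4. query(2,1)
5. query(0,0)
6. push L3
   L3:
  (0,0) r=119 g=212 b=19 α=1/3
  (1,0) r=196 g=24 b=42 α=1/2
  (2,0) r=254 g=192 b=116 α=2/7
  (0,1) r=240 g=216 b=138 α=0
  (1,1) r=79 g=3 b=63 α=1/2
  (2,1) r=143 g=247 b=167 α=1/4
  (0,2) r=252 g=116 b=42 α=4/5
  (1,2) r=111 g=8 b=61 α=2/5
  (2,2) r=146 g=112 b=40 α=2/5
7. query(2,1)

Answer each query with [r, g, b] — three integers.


at x=0,y=2 over L1,L2:
+L1 (α=0) → [0, 0, 0]
+L2 (α=1/2) → [121, 227/2, 155/2]
rounded: [121, 114, 78]

(2,1) stack=L1,L2; from [0,0,0]:
+L1 (α=1/4) → [51/4, 41, 9/4]
+L2 (α=1/4) → [525/16, 175/4, 1023/16]
= [33, 44, 64]

(0,0) stack=L1,L2; from [0,0,0]:
+L1 (α=1) → [198, 19, 229]
+L2 (α=1/2) → [329/2, 116, 249/2]
→ [164, 116, 124]

(2,1) stack=L1,L2,L3; from [0,0,0]:
after L1 α=1/4: [51/4, 41, 9/4]
after L2 α=1/4: [525/16, 175/4, 1023/16]
after L3 α=1/4: [3863/64, 1513/16, 5741/64]
→ [60, 95, 90]


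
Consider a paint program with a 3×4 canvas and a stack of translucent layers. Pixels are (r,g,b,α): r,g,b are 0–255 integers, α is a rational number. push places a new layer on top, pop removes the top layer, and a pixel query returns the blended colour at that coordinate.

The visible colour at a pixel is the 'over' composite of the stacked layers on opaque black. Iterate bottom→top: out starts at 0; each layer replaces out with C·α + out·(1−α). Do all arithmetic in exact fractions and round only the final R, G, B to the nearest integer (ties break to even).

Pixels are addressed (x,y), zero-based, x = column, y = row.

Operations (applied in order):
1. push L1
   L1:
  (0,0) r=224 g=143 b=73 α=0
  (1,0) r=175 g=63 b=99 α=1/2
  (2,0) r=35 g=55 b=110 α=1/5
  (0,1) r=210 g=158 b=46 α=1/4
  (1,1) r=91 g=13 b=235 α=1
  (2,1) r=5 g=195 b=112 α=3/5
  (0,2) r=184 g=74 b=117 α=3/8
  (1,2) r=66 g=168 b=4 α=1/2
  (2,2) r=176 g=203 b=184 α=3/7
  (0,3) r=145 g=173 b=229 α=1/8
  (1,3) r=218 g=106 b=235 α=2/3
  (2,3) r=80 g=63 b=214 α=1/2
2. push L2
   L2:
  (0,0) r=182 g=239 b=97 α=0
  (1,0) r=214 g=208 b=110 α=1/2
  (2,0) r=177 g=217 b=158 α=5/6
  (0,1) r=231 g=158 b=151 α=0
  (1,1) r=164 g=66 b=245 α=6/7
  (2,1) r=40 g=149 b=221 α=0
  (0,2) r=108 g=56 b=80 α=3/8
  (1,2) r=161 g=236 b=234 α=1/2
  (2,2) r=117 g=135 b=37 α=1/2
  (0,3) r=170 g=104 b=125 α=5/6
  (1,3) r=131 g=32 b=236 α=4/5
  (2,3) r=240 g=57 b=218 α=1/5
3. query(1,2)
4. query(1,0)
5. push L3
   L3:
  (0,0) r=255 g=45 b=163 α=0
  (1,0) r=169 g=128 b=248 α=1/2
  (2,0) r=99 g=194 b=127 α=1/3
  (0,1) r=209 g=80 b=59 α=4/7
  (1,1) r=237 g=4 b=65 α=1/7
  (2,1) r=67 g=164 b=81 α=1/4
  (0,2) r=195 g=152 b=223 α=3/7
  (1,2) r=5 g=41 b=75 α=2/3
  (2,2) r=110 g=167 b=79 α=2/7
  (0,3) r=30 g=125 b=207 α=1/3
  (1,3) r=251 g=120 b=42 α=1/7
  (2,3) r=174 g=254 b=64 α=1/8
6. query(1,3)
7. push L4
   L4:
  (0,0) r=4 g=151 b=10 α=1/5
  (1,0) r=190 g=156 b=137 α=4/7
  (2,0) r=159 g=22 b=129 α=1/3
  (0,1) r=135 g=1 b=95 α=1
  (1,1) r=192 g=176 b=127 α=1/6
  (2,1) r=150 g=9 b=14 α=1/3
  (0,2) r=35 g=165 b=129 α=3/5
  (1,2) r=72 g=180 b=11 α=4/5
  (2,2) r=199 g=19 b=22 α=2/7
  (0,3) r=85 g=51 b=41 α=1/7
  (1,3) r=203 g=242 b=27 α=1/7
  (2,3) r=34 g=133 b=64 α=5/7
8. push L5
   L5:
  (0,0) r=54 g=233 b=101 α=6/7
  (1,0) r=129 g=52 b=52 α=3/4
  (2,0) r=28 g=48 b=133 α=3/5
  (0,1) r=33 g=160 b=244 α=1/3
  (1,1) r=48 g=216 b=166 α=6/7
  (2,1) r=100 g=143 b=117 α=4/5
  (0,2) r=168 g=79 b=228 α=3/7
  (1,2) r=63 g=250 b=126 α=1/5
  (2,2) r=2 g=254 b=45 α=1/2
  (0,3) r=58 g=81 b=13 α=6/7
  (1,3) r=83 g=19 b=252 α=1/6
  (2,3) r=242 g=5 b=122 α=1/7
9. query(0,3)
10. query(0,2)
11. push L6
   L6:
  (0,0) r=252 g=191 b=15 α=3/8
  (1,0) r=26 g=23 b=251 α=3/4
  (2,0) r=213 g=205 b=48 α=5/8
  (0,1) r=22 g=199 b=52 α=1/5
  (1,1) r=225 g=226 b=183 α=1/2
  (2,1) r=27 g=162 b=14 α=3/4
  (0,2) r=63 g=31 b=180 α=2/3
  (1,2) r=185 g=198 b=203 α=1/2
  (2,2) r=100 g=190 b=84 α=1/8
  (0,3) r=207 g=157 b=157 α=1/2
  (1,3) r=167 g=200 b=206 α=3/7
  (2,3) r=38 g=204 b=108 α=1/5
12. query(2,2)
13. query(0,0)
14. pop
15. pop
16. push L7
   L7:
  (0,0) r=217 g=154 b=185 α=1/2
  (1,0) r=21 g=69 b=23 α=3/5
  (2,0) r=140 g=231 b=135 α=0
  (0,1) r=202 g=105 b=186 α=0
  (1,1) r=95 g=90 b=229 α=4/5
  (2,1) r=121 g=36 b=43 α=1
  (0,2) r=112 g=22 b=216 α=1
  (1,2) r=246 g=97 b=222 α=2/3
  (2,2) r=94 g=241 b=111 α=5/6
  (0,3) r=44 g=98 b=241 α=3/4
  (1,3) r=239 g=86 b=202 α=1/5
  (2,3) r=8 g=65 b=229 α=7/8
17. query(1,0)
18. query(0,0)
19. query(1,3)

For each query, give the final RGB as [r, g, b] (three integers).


at x=1,y=2 over L1,L2:
+L1 (α=1/2) → [33, 84, 2]
+L2 (α=1/2) → [97, 160, 118]
→ [97, 160, 118]

(1,0) stack=L1,L2; from [0,0,0]:
L1 α=1/2: [175/2, 63/2, 99/2]
L2 α=1/2: [603/4, 479/4, 319/4]
→ [151, 120, 80]

(1,3) stack=L1,L2,L3; from [0,0,0]:
+L1 (α=2/3) → [436/3, 212/3, 470/3]
+L2 (α=4/5) → [2008/15, 596/15, 3302/15]
+L3 (α=1/7) → [753/5, 256/5, 6814/35]
rounded: [151, 51, 195]

at x=0,y=3 over L1,L2,L3,L4,L5:
L1 α=1/8: [145/8, 173/8, 229/8]
L2 α=5/6: [2315/16, 4333/48, 1743/16]
L3 α=1/3: [2555/24, 7333/72, 1133/8]
L4 α=1/7: [2895/28, 1135/12, 509/4]
L5 α=6/7: [12639/196, 6967/84, 821/28]
→ [64, 83, 29]

query (0,2) [L1,L2,L3,L4,L5] — begin 0,0,0
L1 α=3/8: [69, 111/4, 351/8]
L2 α=3/8: [669/8, 1227/32, 3675/64]
L3 α=3/7: [1839/14, 4875/56, 14379/112]
L4 α=3/5: [2574/35, 3747/28, 36051/280]
L5 α=3/7: [27936/245, 5406/49, 83931/490]
→ [114, 110, 171]

query (2,2) [L1,L2,L3,L4,L5,L6] — begin 0,0,0
L1 α=3/7: [528/7, 87, 552/7]
L2 α=1/2: [1347/14, 111, 811/14]
L3 α=2/7: [9815/98, 127, 6267/98]
L4 α=2/7: [88079/686, 673/7, 35647/686]
L5 α=1/2: [89451/1372, 2451/14, 66517/1372]
L6 α=1/8: [109051/1568, 2831/16, 82981/1568]
rounded: [70, 177, 53]

at x=0,y=0 over L1,L2,L3,L4,L5,L6:
after L1 α=0: [0, 0, 0]
after L2 α=0: [0, 0, 0]
after L3 α=0: [0, 0, 0]
after L4 α=1/5: [4/5, 151/5, 2]
after L5 α=6/7: [232/5, 7141/35, 608/7]
after L6 α=3/8: [247/2, 1394/7, 3355/56]
= [124, 199, 60]

(1,0) stack=L1,L2,L3,L4,L7; from [0,0,0]:
after L1 α=1/2: [175/2, 63/2, 99/2]
after L2 α=1/2: [603/4, 479/4, 319/4]
after L3 α=1/2: [1279/8, 991/8, 1311/8]
after L4 α=4/7: [9917/56, 7965/56, 8317/56]
after L7 α=3/5: [11681/140, 13761/140, 10249/140]
→ [83, 98, 73]

query (0,0) [L1,L2,L3,L4,L7] — begin 0,0,0
after L1 α=0: [0, 0, 0]
after L2 α=0: [0, 0, 0]
after L3 α=0: [0, 0, 0]
after L4 α=1/5: [4/5, 151/5, 2]
after L7 α=1/2: [1089/10, 921/10, 187/2]
→ [109, 92, 94]

at x=1,y=3 over L1,L2,L3,L4,L7:
L1 α=2/3: [436/3, 212/3, 470/3]
L2 α=4/5: [2008/15, 596/15, 3302/15]
L3 α=1/7: [753/5, 256/5, 6814/35]
L4 α=1/7: [5533/35, 2746/35, 41829/245]
L7 α=1/5: [30497/175, 13994/175, 216806/1225]
rounded: [174, 80, 177]


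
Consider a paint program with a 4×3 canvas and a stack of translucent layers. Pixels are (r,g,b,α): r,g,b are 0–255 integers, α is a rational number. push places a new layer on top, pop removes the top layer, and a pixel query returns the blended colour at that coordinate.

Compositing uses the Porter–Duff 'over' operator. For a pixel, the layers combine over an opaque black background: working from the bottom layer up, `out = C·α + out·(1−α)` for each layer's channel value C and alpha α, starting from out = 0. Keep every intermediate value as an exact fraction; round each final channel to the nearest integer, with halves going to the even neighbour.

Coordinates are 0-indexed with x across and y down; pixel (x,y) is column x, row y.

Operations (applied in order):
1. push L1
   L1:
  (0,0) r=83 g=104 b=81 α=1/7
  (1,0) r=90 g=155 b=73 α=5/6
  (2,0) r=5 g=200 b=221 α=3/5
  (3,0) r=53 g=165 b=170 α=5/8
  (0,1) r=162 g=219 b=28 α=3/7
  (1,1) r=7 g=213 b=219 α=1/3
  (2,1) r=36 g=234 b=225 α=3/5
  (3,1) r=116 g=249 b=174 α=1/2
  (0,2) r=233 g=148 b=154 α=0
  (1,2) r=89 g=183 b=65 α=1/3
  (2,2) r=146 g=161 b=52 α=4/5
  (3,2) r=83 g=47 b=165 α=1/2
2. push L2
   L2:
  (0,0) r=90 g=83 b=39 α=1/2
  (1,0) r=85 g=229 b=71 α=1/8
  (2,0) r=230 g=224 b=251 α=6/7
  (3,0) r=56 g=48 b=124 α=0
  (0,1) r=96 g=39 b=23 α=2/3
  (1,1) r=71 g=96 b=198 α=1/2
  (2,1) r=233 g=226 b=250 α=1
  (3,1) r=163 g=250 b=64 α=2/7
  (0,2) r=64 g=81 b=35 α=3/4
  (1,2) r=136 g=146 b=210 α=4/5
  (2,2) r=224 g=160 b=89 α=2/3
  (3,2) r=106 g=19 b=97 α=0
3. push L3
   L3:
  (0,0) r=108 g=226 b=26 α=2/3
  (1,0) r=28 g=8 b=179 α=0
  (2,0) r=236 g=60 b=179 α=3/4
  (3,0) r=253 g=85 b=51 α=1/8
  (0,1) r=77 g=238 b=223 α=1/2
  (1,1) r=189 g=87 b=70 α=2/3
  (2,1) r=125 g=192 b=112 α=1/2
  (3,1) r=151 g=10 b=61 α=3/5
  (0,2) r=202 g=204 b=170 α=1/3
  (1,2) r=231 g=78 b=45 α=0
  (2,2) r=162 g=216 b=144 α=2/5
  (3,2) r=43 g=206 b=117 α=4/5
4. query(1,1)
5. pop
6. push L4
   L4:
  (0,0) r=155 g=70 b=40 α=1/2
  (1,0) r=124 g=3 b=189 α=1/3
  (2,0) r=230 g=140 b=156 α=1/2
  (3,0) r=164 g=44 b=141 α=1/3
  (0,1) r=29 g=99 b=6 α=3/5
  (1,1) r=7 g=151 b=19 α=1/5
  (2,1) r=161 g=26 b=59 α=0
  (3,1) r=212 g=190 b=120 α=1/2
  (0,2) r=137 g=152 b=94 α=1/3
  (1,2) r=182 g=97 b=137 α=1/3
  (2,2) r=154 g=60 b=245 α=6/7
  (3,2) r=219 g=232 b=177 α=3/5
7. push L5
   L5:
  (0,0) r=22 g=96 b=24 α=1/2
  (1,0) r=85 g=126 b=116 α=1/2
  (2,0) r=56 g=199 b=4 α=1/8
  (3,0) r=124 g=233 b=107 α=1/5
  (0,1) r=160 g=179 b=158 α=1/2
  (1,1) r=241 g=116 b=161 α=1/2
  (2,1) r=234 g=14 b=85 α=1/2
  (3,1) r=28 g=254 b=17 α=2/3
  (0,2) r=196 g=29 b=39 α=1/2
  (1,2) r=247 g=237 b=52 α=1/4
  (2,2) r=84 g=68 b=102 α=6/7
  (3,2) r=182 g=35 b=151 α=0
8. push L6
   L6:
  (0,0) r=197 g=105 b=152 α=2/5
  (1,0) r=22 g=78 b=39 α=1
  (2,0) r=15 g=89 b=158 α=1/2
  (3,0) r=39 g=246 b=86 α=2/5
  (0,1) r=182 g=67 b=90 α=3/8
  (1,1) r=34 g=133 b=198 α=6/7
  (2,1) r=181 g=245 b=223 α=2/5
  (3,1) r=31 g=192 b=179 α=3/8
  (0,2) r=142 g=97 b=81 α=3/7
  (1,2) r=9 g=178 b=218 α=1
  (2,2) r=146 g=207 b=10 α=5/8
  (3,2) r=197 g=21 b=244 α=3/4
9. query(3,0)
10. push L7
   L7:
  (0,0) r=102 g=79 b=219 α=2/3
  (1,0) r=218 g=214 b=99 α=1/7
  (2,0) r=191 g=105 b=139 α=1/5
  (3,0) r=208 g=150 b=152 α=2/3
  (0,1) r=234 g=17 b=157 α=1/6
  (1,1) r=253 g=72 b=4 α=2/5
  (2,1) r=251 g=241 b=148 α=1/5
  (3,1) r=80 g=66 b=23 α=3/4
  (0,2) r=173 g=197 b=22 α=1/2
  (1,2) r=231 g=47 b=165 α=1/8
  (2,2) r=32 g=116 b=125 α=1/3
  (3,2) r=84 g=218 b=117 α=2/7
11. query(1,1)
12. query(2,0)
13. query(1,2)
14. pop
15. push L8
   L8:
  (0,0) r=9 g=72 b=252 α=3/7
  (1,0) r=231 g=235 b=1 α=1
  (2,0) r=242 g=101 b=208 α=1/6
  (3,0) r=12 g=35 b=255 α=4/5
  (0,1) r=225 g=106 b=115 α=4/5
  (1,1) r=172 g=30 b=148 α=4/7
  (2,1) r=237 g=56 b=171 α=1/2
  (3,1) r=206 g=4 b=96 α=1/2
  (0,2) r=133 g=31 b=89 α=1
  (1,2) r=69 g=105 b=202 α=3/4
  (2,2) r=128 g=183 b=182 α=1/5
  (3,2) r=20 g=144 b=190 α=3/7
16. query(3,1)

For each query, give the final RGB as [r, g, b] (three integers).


at x=1,y=1 over L1,L2,L3:
L1 α=1/3: [7/3, 71, 73]
L2 α=1/2: [110/3, 167/2, 271/2]
L3 α=2/3: [1244/9, 515/6, 551/6]
→ [138, 86, 92]

at x=3,y=0 over L1,L2,L4,L5,L6:
after L1 α=5/8: [265/8, 825/8, 425/4]
after L2 α=0: [265/8, 825/8, 425/4]
after L4 α=1/3: [307/4, 1001/12, 707/6]
after L5 α=1/5: [431/5, 340/3, 347/3]
after L6 α=2/5: [1683/25, 832/5, 519/5]
= [67, 166, 104]

at x=1,y=1 over L1,L2,L4,L5,L6,L7:
L1 α=1/3: [7/3, 71, 73]
L2 α=1/2: [110/3, 167/2, 271/2]
L4 α=1/5: [461/15, 97, 561/5]
L5 α=1/2: [2038/15, 213/2, 683/5]
L6 α=6/7: [5098/105, 1809/14, 6623/35]
L7 α=2/5: [22808/175, 7443/70, 20149/175]
rounded: [130, 106, 115]

at x=2,y=0 over L1,L2,L4,L5,L6,L7:
L1 α=3/5: [3, 120, 663/5]
L2 α=6/7: [1383/7, 1464/7, 8193/35]
L4 α=1/2: [2993/14, 1222/7, 13653/70]
L5 α=1/8: [3105/16, 1421/8, 13693/80]
L6 α=1/2: [3345/32, 2133/16, 26333/160]
L7 α=1/5: [4873/40, 2553/20, 31893/200]
rounded: [122, 128, 159]

query (1,2) [L1,L2,L4,L5,L6,L7] — begin 0,0,0
after L1 α=1/3: [89/3, 61, 65/3]
after L2 α=4/5: [1721/15, 129, 517/3]
after L4 α=1/3: [6172/45, 355/3, 1445/9]
after L5 α=1/4: [9877/60, 148, 1601/12]
after L6 α=1: [9, 178, 218]
after L7 α=1/8: [147/4, 1293/8, 1691/8]
= [37, 162, 211]

(3,1) stack=L1,L2,L4,L5,L6,L8; from [0,0,0]:
L1 α=1/2: [58, 249/2, 87]
L2 α=2/7: [88, 2245/14, 563/7]
L4 α=1/2: [150, 4905/28, 1403/14]
L5 α=2/3: [206/3, 19129/84, 1879/42]
L6 α=3/8: [1309/24, 144029/672, 31949/336]
L8 α=1/2: [6253/48, 146717/1344, 64205/672]
rounded: [130, 109, 96]


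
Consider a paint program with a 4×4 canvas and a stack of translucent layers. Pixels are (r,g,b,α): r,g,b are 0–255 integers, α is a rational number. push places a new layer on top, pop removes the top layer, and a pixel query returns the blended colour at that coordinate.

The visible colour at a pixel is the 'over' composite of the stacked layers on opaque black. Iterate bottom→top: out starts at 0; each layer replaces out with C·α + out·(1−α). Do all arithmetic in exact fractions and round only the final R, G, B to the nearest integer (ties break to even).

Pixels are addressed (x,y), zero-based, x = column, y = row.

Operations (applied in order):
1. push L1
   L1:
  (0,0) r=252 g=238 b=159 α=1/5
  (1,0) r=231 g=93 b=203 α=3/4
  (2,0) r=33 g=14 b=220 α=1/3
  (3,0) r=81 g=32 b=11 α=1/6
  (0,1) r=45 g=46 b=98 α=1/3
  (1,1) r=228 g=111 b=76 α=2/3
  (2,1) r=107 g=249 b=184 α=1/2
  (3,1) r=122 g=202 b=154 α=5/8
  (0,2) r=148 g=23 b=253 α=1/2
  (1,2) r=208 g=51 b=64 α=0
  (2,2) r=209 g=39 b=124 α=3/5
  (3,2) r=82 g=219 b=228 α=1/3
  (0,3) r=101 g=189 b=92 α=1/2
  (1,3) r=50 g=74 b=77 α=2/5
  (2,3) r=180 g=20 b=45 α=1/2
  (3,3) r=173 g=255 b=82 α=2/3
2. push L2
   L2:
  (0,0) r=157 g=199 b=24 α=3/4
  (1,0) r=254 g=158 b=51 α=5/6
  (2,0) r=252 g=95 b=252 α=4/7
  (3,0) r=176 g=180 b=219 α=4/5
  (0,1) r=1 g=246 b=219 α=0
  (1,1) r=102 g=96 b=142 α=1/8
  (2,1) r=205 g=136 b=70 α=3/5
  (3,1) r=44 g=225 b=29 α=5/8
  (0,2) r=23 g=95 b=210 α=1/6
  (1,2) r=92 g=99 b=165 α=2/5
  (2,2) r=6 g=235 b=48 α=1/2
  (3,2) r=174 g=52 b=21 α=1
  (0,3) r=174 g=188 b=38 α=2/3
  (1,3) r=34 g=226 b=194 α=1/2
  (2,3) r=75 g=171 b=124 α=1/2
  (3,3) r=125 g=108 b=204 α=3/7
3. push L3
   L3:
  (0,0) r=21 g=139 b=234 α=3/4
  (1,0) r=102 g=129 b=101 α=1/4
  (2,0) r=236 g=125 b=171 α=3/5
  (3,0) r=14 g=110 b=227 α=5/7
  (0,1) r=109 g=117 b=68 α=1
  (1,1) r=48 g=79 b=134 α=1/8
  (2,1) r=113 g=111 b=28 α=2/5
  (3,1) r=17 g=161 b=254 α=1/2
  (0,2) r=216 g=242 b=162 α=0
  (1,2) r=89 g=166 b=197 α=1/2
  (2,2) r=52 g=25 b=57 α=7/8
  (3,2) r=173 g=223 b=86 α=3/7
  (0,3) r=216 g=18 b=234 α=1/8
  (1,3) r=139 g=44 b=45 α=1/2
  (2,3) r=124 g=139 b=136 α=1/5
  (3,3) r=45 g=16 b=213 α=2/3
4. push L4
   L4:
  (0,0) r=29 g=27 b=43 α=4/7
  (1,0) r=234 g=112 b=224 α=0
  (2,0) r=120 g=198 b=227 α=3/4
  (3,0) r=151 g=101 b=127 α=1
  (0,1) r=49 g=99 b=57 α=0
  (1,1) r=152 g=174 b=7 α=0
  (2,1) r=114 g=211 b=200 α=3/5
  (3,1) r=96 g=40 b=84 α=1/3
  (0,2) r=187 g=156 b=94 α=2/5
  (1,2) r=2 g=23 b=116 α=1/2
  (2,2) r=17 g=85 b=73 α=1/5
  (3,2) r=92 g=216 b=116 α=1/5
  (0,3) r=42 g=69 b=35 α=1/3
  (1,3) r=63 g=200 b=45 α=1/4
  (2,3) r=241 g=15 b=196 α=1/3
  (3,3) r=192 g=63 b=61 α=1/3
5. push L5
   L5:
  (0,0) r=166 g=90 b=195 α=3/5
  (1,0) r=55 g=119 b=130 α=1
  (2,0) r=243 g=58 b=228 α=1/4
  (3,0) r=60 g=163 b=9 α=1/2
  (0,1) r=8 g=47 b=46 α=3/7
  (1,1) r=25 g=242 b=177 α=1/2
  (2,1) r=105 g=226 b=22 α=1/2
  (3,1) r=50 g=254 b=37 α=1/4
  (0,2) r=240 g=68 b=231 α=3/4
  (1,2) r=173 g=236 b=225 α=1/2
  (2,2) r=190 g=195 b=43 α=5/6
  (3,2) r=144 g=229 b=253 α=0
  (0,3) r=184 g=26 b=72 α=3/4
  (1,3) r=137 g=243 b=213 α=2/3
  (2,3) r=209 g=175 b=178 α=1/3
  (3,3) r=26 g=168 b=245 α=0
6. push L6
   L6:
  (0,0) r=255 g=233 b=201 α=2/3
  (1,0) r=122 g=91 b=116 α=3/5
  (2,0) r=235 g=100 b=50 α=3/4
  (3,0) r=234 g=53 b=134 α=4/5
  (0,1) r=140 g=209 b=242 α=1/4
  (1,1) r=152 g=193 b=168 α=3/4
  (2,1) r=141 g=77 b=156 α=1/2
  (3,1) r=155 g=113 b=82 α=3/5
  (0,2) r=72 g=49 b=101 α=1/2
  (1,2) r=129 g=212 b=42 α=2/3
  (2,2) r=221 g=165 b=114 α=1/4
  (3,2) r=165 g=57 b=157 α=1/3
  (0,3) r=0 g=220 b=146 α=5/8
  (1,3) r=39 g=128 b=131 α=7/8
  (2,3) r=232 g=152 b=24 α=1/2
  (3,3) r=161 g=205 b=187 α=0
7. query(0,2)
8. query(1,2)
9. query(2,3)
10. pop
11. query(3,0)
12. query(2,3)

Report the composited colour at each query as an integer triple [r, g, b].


at x=0,y=2 over L1,L2,L3,L4,L5,L6:
after L1 α=1/2: [74, 23/2, 253/2]
after L2 α=1/6: [131/2, 305/12, 1685/12]
after L3 α=0: [131/2, 305/12, 1685/12]
after L4 α=2/5: [1141/10, 1553/20, 2437/20]
after L5 α=3/4: [8341/40, 5633/80, 16297/80]
after L6 α=1/2: [11221/80, 9553/160, 24377/160]
→ [140, 60, 152]

at x=1,y=2 over L1,L2,L3,L4,L5,L6:
L1 α=0: [0, 0, 0]
L2 α=2/5: [184/5, 198/5, 66]
L3 α=1/2: [629/10, 514/5, 263/2]
L4 α=1/2: [649/20, 629/10, 495/4]
L5 α=1/2: [4109/40, 2989/20, 1395/8]
L6 α=2/3: [14429/120, 3823/20, 689/8]
rounded: [120, 191, 86]

(2,3) stack=L1,L2,L3,L4,L5,L6; from [0,0,0]:
after L1 α=1/2: [90, 10, 45/2]
after L2 α=1/2: [165/2, 181/2, 293/4]
after L3 α=1/5: [454/5, 501/5, 429/5]
after L4 α=1/3: [2113/15, 359/5, 1838/15]
after L5 α=1/3: [7361/45, 531/5, 6346/45]
after L6 α=1/2: [17801/90, 1291/10, 3713/45]
→ [198, 129, 83]

at x=3,y=0 over L1,L2,L3,L4,L5:
after L1 α=1/6: [27/2, 16/3, 11/6]
after L2 α=4/5: [287/2, 2176/15, 5267/30]
after L3 α=5/7: [51, 12602/105, 22292/105]
after L4 α=1: [151, 101, 127]
after L5 α=1/2: [211/2, 132, 68]
→ [106, 132, 68]

at x=2,y=3 over L1,L2,L3,L4,L5:
after L1 α=1/2: [90, 10, 45/2]
after L2 α=1/2: [165/2, 181/2, 293/4]
after L3 α=1/5: [454/5, 501/5, 429/5]
after L4 α=1/3: [2113/15, 359/5, 1838/15]
after L5 α=1/3: [7361/45, 531/5, 6346/45]
→ [164, 106, 141]


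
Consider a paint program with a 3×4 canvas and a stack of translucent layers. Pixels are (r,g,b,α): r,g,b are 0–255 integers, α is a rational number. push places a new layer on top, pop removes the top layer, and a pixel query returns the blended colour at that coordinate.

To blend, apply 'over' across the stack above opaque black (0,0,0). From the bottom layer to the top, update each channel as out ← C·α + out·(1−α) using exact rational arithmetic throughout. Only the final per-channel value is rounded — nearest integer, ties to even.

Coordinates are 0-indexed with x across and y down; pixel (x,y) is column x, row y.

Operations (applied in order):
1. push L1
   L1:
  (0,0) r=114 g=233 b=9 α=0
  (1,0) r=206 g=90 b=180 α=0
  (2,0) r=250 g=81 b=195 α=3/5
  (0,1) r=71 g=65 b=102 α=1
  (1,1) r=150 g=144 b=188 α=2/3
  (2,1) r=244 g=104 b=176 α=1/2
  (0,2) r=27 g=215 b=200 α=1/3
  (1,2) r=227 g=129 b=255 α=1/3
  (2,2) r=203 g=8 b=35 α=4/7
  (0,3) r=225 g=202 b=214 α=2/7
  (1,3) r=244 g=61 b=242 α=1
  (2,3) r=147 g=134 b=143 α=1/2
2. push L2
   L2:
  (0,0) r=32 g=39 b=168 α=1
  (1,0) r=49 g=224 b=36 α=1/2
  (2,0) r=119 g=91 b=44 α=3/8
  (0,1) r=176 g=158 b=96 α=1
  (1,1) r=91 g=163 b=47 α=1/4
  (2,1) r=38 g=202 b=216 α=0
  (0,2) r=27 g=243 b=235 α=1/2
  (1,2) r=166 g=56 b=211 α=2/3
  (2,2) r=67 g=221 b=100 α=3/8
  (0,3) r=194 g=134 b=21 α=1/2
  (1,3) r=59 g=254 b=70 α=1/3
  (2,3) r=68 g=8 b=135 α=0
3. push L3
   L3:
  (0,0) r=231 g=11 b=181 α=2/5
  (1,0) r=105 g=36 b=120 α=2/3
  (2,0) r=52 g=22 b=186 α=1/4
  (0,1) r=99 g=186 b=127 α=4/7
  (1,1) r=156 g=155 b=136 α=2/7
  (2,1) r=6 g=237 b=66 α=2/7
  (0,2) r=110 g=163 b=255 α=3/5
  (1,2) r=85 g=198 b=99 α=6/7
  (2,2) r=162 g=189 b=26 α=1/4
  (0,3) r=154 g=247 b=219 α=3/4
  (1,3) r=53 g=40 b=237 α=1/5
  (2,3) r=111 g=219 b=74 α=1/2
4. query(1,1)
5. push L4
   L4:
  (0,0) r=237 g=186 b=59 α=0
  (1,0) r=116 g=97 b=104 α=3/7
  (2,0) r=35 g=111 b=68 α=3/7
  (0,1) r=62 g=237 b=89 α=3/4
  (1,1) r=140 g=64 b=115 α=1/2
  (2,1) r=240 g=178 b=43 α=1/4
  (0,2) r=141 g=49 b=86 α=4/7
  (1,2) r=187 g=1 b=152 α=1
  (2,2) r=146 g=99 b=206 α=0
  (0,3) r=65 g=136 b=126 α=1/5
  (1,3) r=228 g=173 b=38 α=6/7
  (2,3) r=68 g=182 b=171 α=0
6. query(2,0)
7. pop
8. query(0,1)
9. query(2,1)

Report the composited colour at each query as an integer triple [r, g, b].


query (1,1) [L1,L2,L3] — begin 0,0,0
after L1 α=2/3: [100, 96, 376/3]
after L2 α=1/4: [391/4, 451/4, 423/4]
after L3 α=2/7: [3203/28, 3495/28, 3203/28]
→ [114, 125, 114]

at x=2,y=0 over L1,L2,L3,L4:
after L1 α=3/5: [150, 243/5, 117]
after L2 α=3/8: [1107/8, 129/2, 717/8]
after L3 α=1/4: [3737/32, 431/8, 3639/32]
after L4 α=3/7: [4577/56, 1097/14, 753/8]
→ [82, 78, 94]

at x=0,y=1 over L1,L2,L3:
L1 α=1: [71, 65, 102]
L2 α=1: [176, 158, 96]
L3 α=4/7: [132, 174, 796/7]
= [132, 174, 114]

(2,1) stack=L1,L2,L3; from [0,0,0]:
+L1 (α=1/2) → [122, 52, 88]
+L2 (α=0) → [122, 52, 88]
+L3 (α=2/7) → [622/7, 734/7, 572/7]
rounded: [89, 105, 82]


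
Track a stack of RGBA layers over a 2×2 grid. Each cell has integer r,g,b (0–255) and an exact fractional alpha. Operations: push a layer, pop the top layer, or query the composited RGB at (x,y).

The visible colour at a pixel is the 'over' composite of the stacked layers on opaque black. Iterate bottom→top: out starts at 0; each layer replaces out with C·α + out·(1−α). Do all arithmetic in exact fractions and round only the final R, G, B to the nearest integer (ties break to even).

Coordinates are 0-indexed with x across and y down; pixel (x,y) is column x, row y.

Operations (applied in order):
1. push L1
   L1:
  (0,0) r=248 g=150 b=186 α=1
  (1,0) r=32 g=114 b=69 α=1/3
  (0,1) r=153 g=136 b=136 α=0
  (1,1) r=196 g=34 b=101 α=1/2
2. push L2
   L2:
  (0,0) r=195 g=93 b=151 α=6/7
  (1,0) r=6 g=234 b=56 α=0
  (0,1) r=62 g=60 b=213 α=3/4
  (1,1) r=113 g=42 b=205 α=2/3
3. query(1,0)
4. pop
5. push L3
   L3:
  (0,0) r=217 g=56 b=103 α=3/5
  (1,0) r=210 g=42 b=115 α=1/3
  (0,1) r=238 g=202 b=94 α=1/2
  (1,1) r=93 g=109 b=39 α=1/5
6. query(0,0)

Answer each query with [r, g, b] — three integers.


at x=1,y=0 over L1,L2:
+L1 (α=1/3) → [32/3, 38, 23]
+L2 (α=0) → [32/3, 38, 23]
→ [11, 38, 23]

(0,0) stack=L1,L3; from [0,0,0]:
L1 α=1: [248, 150, 186]
L3 α=3/5: [1147/5, 468/5, 681/5]
rounded: [229, 94, 136]


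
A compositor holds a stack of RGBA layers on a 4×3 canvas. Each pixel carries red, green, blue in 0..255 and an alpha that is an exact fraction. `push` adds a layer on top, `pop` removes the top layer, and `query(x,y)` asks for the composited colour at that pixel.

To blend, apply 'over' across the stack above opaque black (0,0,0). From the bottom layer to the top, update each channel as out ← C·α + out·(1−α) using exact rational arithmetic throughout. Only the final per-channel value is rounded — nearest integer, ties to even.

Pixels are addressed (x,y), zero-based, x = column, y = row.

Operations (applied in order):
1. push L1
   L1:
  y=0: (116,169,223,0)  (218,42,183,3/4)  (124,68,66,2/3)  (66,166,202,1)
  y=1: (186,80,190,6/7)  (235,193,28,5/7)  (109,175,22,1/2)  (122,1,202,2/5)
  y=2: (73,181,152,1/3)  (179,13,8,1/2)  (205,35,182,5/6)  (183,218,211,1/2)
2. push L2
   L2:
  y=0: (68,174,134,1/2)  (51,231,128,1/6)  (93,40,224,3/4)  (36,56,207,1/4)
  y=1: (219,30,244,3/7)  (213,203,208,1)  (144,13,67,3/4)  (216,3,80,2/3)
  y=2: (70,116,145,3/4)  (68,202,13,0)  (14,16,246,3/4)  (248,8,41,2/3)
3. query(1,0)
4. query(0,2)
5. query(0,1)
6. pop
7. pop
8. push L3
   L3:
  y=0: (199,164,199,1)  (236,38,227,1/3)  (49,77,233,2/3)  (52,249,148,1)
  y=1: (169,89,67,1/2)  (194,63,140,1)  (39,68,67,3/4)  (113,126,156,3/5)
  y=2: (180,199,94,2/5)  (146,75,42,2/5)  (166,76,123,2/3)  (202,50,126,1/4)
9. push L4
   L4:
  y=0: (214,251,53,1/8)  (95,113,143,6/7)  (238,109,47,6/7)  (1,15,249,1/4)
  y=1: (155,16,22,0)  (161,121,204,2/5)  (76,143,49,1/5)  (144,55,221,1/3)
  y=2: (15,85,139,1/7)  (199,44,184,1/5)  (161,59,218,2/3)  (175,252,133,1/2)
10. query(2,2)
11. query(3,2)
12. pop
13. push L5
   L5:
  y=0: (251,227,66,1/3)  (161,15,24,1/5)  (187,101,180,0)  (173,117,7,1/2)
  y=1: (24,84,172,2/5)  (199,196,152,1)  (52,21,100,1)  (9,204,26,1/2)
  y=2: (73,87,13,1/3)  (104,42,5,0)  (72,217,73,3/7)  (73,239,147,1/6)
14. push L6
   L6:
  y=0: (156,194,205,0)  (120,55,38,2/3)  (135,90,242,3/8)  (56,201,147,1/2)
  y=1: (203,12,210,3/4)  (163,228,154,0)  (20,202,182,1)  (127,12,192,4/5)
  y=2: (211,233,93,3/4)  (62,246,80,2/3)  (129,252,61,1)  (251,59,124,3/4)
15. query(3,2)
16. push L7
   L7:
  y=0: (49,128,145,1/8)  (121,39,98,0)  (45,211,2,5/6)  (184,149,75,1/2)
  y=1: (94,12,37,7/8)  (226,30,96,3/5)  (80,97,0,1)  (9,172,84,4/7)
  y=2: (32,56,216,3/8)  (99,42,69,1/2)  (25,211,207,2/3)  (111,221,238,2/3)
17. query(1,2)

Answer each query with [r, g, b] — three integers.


at x=1,y=0 over L1,L2:
after L1 α=3/4: [327/2, 63/2, 549/4]
after L2 α=1/6: [579/4, 259/4, 3257/24]
→ [145, 65, 136]

query (0,2) [L1,L2] — begin 0,0,0
after L1 α=1/3: [73/3, 181/3, 152/3]
after L2 α=3/4: [703/12, 1225/12, 1457/12]
rounded: [59, 102, 121]

at x=0,y=1 over L1,L2:
after L1 α=6/7: [1116/7, 480/7, 1140/7]
after L2 α=3/7: [9063/49, 2550/49, 9684/49]
→ [185, 52, 198]

at x=2,y=2 over L3,L4:
after L3 α=2/3: [332/3, 152/3, 82]
after L4 α=2/3: [1298/9, 506/9, 518/3]
= [144, 56, 173]

query (3,2) [L3,L4] — begin 0,0,0
after L3 α=1/4: [101/2, 25/2, 63/2]
after L4 α=1/2: [451/4, 529/4, 329/4]
= [113, 132, 82]

(3,2) stack=L3,L5,L6; from [0,0,0]:
after L3 α=1/4: [101/2, 25/2, 63/2]
after L5 α=1/6: [217/4, 201/4, 203/4]
after L6 α=3/4: [3229/16, 909/16, 1691/16]
rounded: [202, 57, 106]

at x=1,y=2 over L3,L5,L6,L7:
L3 α=2/5: [292/5, 30, 84/5]
L5 α=0: [292/5, 30, 84/5]
L6 α=2/3: [304/5, 174, 884/15]
L7 α=1/2: [799/10, 108, 1919/30]
= [80, 108, 64]


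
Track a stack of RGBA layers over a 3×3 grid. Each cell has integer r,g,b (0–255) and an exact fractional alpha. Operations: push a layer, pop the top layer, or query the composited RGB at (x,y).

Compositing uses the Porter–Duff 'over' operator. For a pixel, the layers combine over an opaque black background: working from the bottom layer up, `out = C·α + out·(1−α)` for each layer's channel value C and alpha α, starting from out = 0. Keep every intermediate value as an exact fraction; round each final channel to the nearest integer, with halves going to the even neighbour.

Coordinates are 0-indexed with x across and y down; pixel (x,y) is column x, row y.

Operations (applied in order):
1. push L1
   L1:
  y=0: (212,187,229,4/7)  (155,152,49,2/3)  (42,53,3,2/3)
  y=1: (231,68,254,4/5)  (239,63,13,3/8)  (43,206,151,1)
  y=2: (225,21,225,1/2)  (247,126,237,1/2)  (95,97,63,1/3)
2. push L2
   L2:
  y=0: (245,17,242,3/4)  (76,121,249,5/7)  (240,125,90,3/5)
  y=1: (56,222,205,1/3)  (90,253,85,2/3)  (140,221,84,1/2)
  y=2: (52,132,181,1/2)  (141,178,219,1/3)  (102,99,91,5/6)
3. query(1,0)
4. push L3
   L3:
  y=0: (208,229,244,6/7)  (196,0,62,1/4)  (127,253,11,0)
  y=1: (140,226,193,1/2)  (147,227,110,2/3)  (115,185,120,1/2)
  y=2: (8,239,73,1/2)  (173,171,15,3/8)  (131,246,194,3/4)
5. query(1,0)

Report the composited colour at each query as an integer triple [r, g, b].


(1,0) stack=L1,L2; from [0,0,0]:
after L1 α=2/3: [310/3, 304/3, 98/3]
after L2 α=5/7: [1760/21, 2423/21, 3931/21]
rounded: [84, 115, 187]

query (1,0) [L1,L2,L3] — begin 0,0,0
after L1 α=2/3: [310/3, 304/3, 98/3]
after L2 α=5/7: [1760/21, 2423/21, 3931/21]
after L3 α=1/4: [783/7, 2423/28, 4365/28]
→ [112, 87, 156]
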